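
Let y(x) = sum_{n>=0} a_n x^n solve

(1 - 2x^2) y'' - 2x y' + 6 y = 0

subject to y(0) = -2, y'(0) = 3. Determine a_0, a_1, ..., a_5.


Ansatz: y(x) = sum_{n>=0} a_n x^n, so y'(x) = sum_{n>=1} n a_n x^(n-1) and y''(x) = sum_{n>=2} n(n-1) a_n x^(n-2).
Substitute into P(x) y'' + Q(x) y' + R(x) y = 0 with P(x) = 1 - 2x^2, Q(x) = -2x, R(x) = 6, and match powers of x.
Initial conditions: a_0 = -2, a_1 = 3.
Setting the coefficient of each power of x to zero and solving order by order (substituting the coefficients already found):
  x^0: 2 a_2 + 6 a_0 = 0  ->  2 a_2 = -6 a_0 = 12  ->  a_2 = 6
  x^1: 6 a_3 + 4 a_1 = 0  ->  6 a_3 = -4 a_1 = -12  ->  a_3 = -2
  x^2: 12 a_4 - 2 a_2 = 0  ->  12 a_4 = 2 a_2 = 12  ->  a_4 = 1
  x^3: 20 a_5 - 12 a_3 = 0  ->  20 a_5 = 12 a_3 = -24  ->  a_5 = -6/5
Truncated series: y(x) = -2 + 3 x + 6 x^2 - 2 x^3 + x^4 - (6/5) x^5 + O(x^6).

a_0 = -2; a_1 = 3; a_2 = 6; a_3 = -2; a_4 = 1; a_5 = -6/5


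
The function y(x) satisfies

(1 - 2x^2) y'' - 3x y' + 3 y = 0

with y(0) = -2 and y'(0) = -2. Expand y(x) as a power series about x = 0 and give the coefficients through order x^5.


Ansatz: y(x) = sum_{n>=0} a_n x^n, so y'(x) = sum_{n>=1} n a_n x^(n-1) and y''(x) = sum_{n>=2} n(n-1) a_n x^(n-2).
Substitute into P(x) y'' + Q(x) y' + R(x) y = 0 with P(x) = 1 - 2x^2, Q(x) = -3x, R(x) = 3, and match powers of x.
Initial conditions: a_0 = -2, a_1 = -2.
Setting the coefficient of each power of x to zero and solving order by order (substituting the coefficients already found):
  x^0: 2 a_2 + 3 a_0 = 0  ->  2 a_2 = -3 a_0 = 6  ->  a_2 = 3
  x^1: 6 a_3 = 0  ->  a_3 = 0
  x^2: 12 a_4 - 7 a_2 = 0  ->  12 a_4 = 7 a_2 = 21  ->  a_4 = 7/4
  x^3: 20 a_5 - 18 a_3 = 0  ->  20 a_5 = 18 a_3 = 0  ->  a_5 = 0
Truncated series: y(x) = -2 - 2 x + 3 x^2 + (7/4) x^4 + O(x^6).

a_0 = -2; a_1 = -2; a_2 = 3; a_3 = 0; a_4 = 7/4; a_5 = 0


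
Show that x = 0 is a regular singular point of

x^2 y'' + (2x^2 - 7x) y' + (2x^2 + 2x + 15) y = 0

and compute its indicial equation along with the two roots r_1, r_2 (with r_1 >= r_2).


Divide by x^2 to reach normal form y'' + P_1(x) y' + P_2(x) y = 0 with P_1(x) = 2 - 7/x and P_2(x) = 2 + 2/x + 15/x^2.
x = 0 is a singular point because the y'-coefficient 2 - 7/x has a pole at x = 0 and the y-coefficient 2 + 2/x + 15/x^2 has a pole at x = 0.
It is a regular singular point because x P_1(x) = p(x) = 2x - 7 and x^2 P_2(x) = q(x) = 2x^2 + 2x + 15 are polynomials, hence analytic at x = 0.
p(0) = -7,  q(0) = 15.
Indicial equation: r(r-1) + p(0) r + q(0) = 0, i.e. r^2 + (p(0) - 1) r + q(0) = 0, i.e. r^2 - 8 r + 15 = 0.
Discriminant: (-8)^2 - 4(15) = 4, so r = (8 ± 2)/2.
Solving: r_1 = 5, r_2 = 3.

indicial: r^2 - 8 r + 15 = 0; roots r_1 = 5, r_2 = 3


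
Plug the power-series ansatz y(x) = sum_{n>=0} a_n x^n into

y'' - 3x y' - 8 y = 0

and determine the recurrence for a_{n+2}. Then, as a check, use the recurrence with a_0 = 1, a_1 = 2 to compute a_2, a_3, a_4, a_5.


Substitute y = sum_n a_n x^n.
y''(x) has coefficient (n+2)(n+1) a_{n+2} at x^n;
-3 x y'(x) has coefficient -3 n a_n at x^n (shift);
-8 y(x) has coefficient -8 a_n at x^n.
Matching x^n: (n+2)(n+1) a_{n+2} + (-3n - 8) a_n = 0.
Thus a_{n+2} = (3n + 8) / ((n+1)(n+2)) * a_n.

Check with a_0 = 1, a_1 = 2 (apply the recurrence for n = 0, 1, 2, 3): a_0 = 1, a_1 = 2, a_2 = 4, a_3 = 11/3, a_4 = 14/3, a_5 = 187/60.

a_(n+2) = (3n + 8) / ((n+1)(n+2)) * a_n; check: a_0 = 1, a_1 = 2, a_2 = 4, a_3 = 11/3, a_4 = 14/3, a_5 = 187/60


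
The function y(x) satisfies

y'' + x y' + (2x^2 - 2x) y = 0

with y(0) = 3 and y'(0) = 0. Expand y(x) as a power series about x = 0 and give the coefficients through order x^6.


Ansatz: y(x) = sum_{n>=0} a_n x^n, so y'(x) = sum_{n>=1} n a_n x^(n-1) and y''(x) = sum_{n>=2} n(n-1) a_n x^(n-2).
Substitute into P(x) y'' + Q(x) y' + R(x) y = 0 with P(x) = 1, Q(x) = x, R(x) = 2x^2 - 2x, and match powers of x.
Initial conditions: a_0 = 3, a_1 = 0.
Setting the coefficient of each power of x to zero and solving order by order (substituting the coefficients already found):
  x^0: 2 a_2 = 0  ->  a_2 = 0
  x^1: 6 a_3 + a_1 - 2 a_0 = 0  ->  6 a_3 = -a_1 + 2 a_0 = 6  ->  a_3 = 1
  x^2: 12 a_4 + 2 a_2 - 2 a_1 + 2 a_0 = 0  ->  12 a_4 = -2 a_2 + 2 a_1 - 2 a_0 = -6  ->  a_4 = -1/2
  x^3: 20 a_5 + 3 a_3 - 2 a_2 + 2 a_1 = 0  ->  20 a_5 = -3 a_3 + 2 a_2 - 2 a_1 = -3  ->  a_5 = -3/20
  x^4: 30 a_6 + 4 a_4 - 2 a_3 + 2 a_2 = 0  ->  30 a_6 = -4 a_4 + 2 a_3 - 2 a_2 = 4  ->  a_6 = 2/15
Truncated series: y(x) = 3 + x^3 - (1/2) x^4 - (3/20) x^5 + (2/15) x^6 + O(x^7).

a_0 = 3; a_1 = 0; a_2 = 0; a_3 = 1; a_4 = -1/2; a_5 = -3/20; a_6 = 2/15


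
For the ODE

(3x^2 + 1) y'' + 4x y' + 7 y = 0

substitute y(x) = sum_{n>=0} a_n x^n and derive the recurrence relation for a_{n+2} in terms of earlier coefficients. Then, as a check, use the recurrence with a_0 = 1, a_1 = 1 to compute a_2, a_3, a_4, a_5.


Substitute y = sum_n a_n x^n.
(1 + 3 x^2) y'' contributes (n+2)(n+1) a_{n+2} + 3 n(n-1) a_n at x^n.
4 x y'(x) contributes 4 n a_n at x^n.
7 y(x) contributes 7 a_n at x^n.
Matching x^n: (n+2)(n+1) a_{n+2} + (3 n(n-1) + 4 n + 7) a_n = 0.
Thus a_{n+2} = (-3 n(n-1) - 4 n - 7) / ((n+1)(n+2)) * a_n.

Check with a_0 = 1, a_1 = 1 (apply the recurrence for n = 0, 1, 2, 3): a_0 = 1, a_1 = 1, a_2 = -7/2, a_3 = -11/6, a_4 = 49/8, a_5 = 407/120.

a_(n+2) = (-3 n(n-1) - 4 n - 7) / ((n+1)(n+2)) * a_n; check: a_0 = 1, a_1 = 1, a_2 = -7/2, a_3 = -11/6, a_4 = 49/8, a_5 = 407/120


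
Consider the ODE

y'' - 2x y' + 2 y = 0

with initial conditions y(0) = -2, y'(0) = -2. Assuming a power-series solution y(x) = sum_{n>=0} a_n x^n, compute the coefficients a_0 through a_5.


Ansatz: y(x) = sum_{n>=0} a_n x^n, so y'(x) = sum_{n>=1} n a_n x^(n-1) and y''(x) = sum_{n>=2} n(n-1) a_n x^(n-2).
Substitute into P(x) y'' + Q(x) y' + R(x) y = 0 with P(x) = 1, Q(x) = -2x, R(x) = 2, and match powers of x.
Initial conditions: a_0 = -2, a_1 = -2.
Setting the coefficient of each power of x to zero and solving order by order (substituting the coefficients already found):
  x^0: 2 a_2 + 2 a_0 = 0  ->  2 a_2 = -2 a_0 = 4  ->  a_2 = 2
  x^1: 6 a_3 = 0  ->  a_3 = 0
  x^2: 12 a_4 - 2 a_2 = 0  ->  12 a_4 = 2 a_2 = 4  ->  a_4 = 1/3
  x^3: 20 a_5 - 4 a_3 = 0  ->  20 a_5 = 4 a_3 = 0  ->  a_5 = 0
Truncated series: y(x) = -2 - 2 x + 2 x^2 + (1/3) x^4 + O(x^6).

a_0 = -2; a_1 = -2; a_2 = 2; a_3 = 0; a_4 = 1/3; a_5 = 0


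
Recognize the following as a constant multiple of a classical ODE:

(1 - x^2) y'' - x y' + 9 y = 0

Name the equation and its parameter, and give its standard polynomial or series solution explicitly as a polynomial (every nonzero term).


The equation is already in a standard form:  (1 - x^2) y'' - x y' + 9 y = 0.
This matches the Chebyshev equation (1 - x^2) y'' - x y' + n^2 y = 0 (note the -x y' term, not -2x y') with n^2 = 9, so n = 3; the polynomial solution is T_3(x).
With y = sum_k a_k x^k, matching x^k gives (k+2)(k+1) a_{k+2} = (k^2 - n^2) a_k = (k - 3)(k + 3) a_k. The right side vanishes at k = 3, so the series with the parity of 3 terminates at degree 3.
Standard normalization: leading coefficient of T_n is 2^(n-1), so a_3 = 2^2 = 4. Work downward with a_k = (k+1)(k+2) a_{k+2} / ((k - 3)(k + 3)):
  a_1 = (2)(3)(4) / ((1 - 3)(1 + 3)) = 24/(-8) = -3
Hence T_3(x) = 4 x^3 - 3 x.

T_3(x); series = 4 x^3 - 3 x


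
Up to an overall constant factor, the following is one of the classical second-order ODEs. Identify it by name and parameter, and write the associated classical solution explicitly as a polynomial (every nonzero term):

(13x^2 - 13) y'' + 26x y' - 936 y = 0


All three coefficients share the factor -13; dividing through by -13 gives  (1 - x^2) y'' - 2x y' + 72 y = 0.
This matches the Legendre equation (1 - x^2) y'' - 2x y' + n(n+1) y = 0 (note the -2x y' term) with n(n+1) = 72, so n = 8; the polynomial solution is P_8(x).
With y = sum_k a_k x^k, matching x^k gives (k+2)(k+1) a_{k+2} = [k(k+1) - n(n+1)] a_k = (k - 8)(k + 9) a_k. The right side vanishes at k = 8, so the series with the parity of 8 terminates at degree 8.
Standard normalization (P_n(1) = 1): leading coefficient (2n)!/(2^n (n!)^2) = 20922789888000/(256*1625702400) = 6435/128, so a_8 = 6435/128. Work downward with a_k = (k+1)(k+2) a_{k+2} / ((k - 8)(k + 9)):
  a_6 = (7)(8)(6435/128) / ((6 - 8)(6 + 9)) = (45045/16)/(-30) = -3003/32
  a_4 = (5)(6)(-3003/32) / ((4 - 8)(4 + 9)) = (-45045/16)/(-52) = 3465/64
  a_2 = (3)(4)(3465/64) / ((2 - 8)(2 + 9)) = (10395/16)/(-66) = -315/32
  a_0 = (1)(2)(-315/32) / ((0 - 8)(0 + 9)) = (-315/16)/(-72) = 35/128
Hence P_8(x) = 6435 x^8/128 - 3003 x^6/32 + 3465 x^4/64 - 315 x^2/32 + 35/128.

P_8(x); series = 6435 x^8/128 - 3003 x^6/32 + 3465 x^4/64 - 315 x^2/32 + 35/128


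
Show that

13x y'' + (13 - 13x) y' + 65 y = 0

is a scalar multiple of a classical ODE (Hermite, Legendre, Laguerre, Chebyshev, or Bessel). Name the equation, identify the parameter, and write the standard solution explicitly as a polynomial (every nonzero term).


All three coefficients share the factor 13; dividing through by 13 gives  x y'' + (1 - x) y' + 5 y = 0.
This matches the Laguerre equation x y'' + (1 - x) y' + n y = 0 with n = 5; the polynomial solution is L_5(x).
With y = sum_k a_k x^k, matching x^k gives (k+1)k a_{k+1} + (k+1) a_{k+1} - k a_k + n a_k = 0, i.e. (k+1)^2 a_{k+1} = (k - n) a_k = (k - 5) a_k. The right side vanishes at k = 5, so the series terminates at degree 5.
Standard normalization L_n(0) = 1 gives a_0 = 1. Work upward with a_{k+1} = (k - 5) a_k / (k+1)^2:
  a_1 = (0 - 5)(1) / 1^2 = -5/1 = -5
  a_2 = (1 - 5)(-5) / 2^2 = 20/4 = 5
  a_3 = (2 - 5)(5) / 3^2 = -15/9 = -5/3
  a_4 = (3 - 5)(-5/3) / 4^2 = (10/3)/16 = 5/24
  a_5 = (4 - 5)(5/24) / 5^2 = (-5/24)/25 = -1/120
Hence L_5(x) = -x^5/120 + 5 x^4/24 - 5 x^3/3 + 5 x^2 - 5 x + 1.

L_5(x); series = -x^5/120 + 5 x^4/24 - 5 x^3/3 + 5 x^2 - 5 x + 1


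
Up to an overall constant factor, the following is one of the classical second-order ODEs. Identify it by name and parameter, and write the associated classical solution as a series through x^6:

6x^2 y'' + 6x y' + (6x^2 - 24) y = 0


All three coefficients share the factor 6; dividing through by 6 gives  x^2 y'' + x y' + (x^2 - 4) y = 0.
This matches the Bessel equation x^2 y'' + x y' + (x^2 - nu^2) y = 0 with nu^2 = 4, so nu = 2; the solution bounded at x = 0 is J_2(x).
Frobenius at x = 0: indicial roots ±nu; for r = nu the recurrence k(k + 2nu) c_k = -c_{k-2} gives the standard series J_nu(x) = sum_{k>=0} (-1)^k / (k! (k+nu)!) (x/2)^(2k+nu). Evaluate the first 3 terms:
  k = 0: (-1)^0 / (0! * 2! * 2^2) x^2 = 1/(1*2*4) x^2 = (1/8) x^2
  k = 1: (-1)^1 / (1! * 3! * 2^4) x^4 = -1/(1*6*16) x^4 = (-1/96) x^4
  k = 2: (-1)^2 / (2! * 4! * 2^6) x^6 = 1/(2*24*64) x^6 = (1/3072) x^6
Hence J_2(x) = x^6/3072 - x^4/96 + x^2/8 + ....

J_2(x); series = x^6/3072 - x^4/96 + x^2/8


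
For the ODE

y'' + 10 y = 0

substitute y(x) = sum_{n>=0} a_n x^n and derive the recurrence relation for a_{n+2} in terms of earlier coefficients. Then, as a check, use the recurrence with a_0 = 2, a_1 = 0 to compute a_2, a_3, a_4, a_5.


Substitute y = sum_n a_n x^n into y'' + (const) y = 0.
y''(x) = sum_{n>=0} (n+2)(n+1) a_{n+2} x^n.
The ODE becomes sum_n [(n+2)(n+1) a_{n+2} + 10 a_n] x^n = 0.
Setting each coefficient to zero gives the recurrence:
  (n+2)(n+1) a_{n+2} + 10 a_n = 0,
  a_{n+2} = -10 / ((n+1)(n+2)) a_n.

Check with a_0 = 2, a_1 = 0 (apply the recurrence for n = 0, 1, 2, 3): a_0 = 2, a_1 = 0, a_2 = -10, a_3 = 0, a_4 = 25/3, a_5 = 0.

a_{n+2} = -10/((n+1)(n+2)) * a_n; check: a_0 = 2, a_1 = 0, a_2 = -10, a_3 = 0, a_4 = 25/3, a_5 = 0


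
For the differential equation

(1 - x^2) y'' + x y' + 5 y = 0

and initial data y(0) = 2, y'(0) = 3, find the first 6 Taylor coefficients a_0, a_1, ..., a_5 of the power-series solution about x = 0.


Ansatz: y(x) = sum_{n>=0} a_n x^n, so y'(x) = sum_{n>=1} n a_n x^(n-1) and y''(x) = sum_{n>=2} n(n-1) a_n x^(n-2).
Substitute into P(x) y'' + Q(x) y' + R(x) y = 0 with P(x) = 1 - x^2, Q(x) = x, R(x) = 5, and match powers of x.
Initial conditions: a_0 = 2, a_1 = 3.
Setting the coefficient of each power of x to zero and solving order by order (substituting the coefficients already found):
  x^0: 2 a_2 + 5 a_0 = 0  ->  2 a_2 = -5 a_0 = -10  ->  a_2 = -5
  x^1: 6 a_3 + 6 a_1 = 0  ->  6 a_3 = -6 a_1 = -18  ->  a_3 = -3
  x^2: 12 a_4 + 5 a_2 = 0  ->  12 a_4 = -5 a_2 = 25  ->  a_4 = 25/12
  x^3: 20 a_5 + 2 a_3 = 0  ->  20 a_5 = -2 a_3 = 6  ->  a_5 = 3/10
Truncated series: y(x) = 2 + 3 x - 5 x^2 - 3 x^3 + (25/12) x^4 + (3/10) x^5 + O(x^6).

a_0 = 2; a_1 = 3; a_2 = -5; a_3 = -3; a_4 = 25/12; a_5 = 3/10


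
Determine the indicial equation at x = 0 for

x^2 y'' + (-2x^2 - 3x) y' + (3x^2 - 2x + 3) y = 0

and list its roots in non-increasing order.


Divide by x^2 to reach normal form y'' + P_1(x) y' + P_2(x) y = 0 with P_1(x) = -2 - 3/x and P_2(x) = 3 - 2/x + 3/x^2.
x = 0 is a singular point because the y'-coefficient -2 - 3/x has a pole at x = 0 and the y-coefficient 3 - 2/x + 3/x^2 has a pole at x = 0.
It is a regular singular point because x P_1(x) = p(x) = -2x - 3 and x^2 P_2(x) = q(x) = 3x^2 - 2x + 3 are polynomials, hence analytic at x = 0.
p(0) = -3,  q(0) = 3.
Indicial equation: r(r-1) + p(0) r + q(0) = 0, i.e. r^2 + (p(0) - 1) r + q(0) = 0, i.e. r^2 - 4 r + 3 = 0.
Discriminant: (-4)^2 - 4(3) = 4, so r = (4 ± 2)/2.
Solving: r_1 = 3, r_2 = 1.

indicial: r^2 - 4 r + 3 = 0; roots r_1 = 3, r_2 = 1


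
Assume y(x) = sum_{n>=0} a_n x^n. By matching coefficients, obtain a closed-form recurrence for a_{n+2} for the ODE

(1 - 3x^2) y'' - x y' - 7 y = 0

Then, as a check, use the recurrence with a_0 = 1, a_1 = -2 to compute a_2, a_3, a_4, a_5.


Substitute y = sum_n a_n x^n.
(1 - 3 x^2) y'' contributes (n+2)(n+1) a_{n+2} - 3 n(n-1) a_n at x^n.
-x y'(x) contributes -n a_n at x^n.
-7 y(x) contributes -7 a_n at x^n.
Matching x^n: (n+2)(n+1) a_{n+2} + (-3 n(n-1) - n - 7) a_n = 0.
Thus a_{n+2} = (3 n(n-1) + n + 7) / ((n+1)(n+2)) * a_n.

Check with a_0 = 1, a_1 = -2 (apply the recurrence for n = 0, 1, 2, 3): a_0 = 1, a_1 = -2, a_2 = 7/2, a_3 = -8/3, a_4 = 35/8, a_5 = -56/15.

a_(n+2) = (3 n(n-1) + n + 7) / ((n+1)(n+2)) * a_n; check: a_0 = 1, a_1 = -2, a_2 = 7/2, a_3 = -8/3, a_4 = 35/8, a_5 = -56/15


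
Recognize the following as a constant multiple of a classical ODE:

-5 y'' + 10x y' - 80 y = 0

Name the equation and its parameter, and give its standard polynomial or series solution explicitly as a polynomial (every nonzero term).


All three coefficients share the factor -5; dividing through by -5 gives  y'' - 2x y' + 16 y = 0.
This matches the Hermite equation y'' - 2x y' + 2n y = 0 with 2n = 16, so n = 8; the polynomial solution is H_8(x).
With y = sum_k a_k x^k, matching x^k gives (k+2)(k+1) a_{k+2} = 2(k - n) a_k = 2(k - 8) a_k. The right side vanishes at k = 8, so the series with the parity of 8 terminates at degree 8.
Standard normalization: leading coefficient of H_n is 2^n, so a_8 = 2^8 = 256. Work downward with a_k = (k+1)(k+2) a_{k+2} / (2(k - n)):
  a_6 = (7)(8)(256) / (2(6 - 8)) = 14336/(-4) = -3584
  a_4 = (5)(6)(-3584) / (2(4 - 8)) = -107520/(-8) = 13440
  a_2 = (3)(4)(13440) / (2(2 - 8)) = 161280/(-12) = -13440
  a_0 = (1)(2)(-13440) / (2(0 - 8)) = -26880/(-16) = 1680
Hence H_8(x) = 256 x^8 - 3584 x^6 + 13440 x^4 - 13440 x^2 + 1680.

H_8(x); series = 256 x^8 - 3584 x^6 + 13440 x^4 - 13440 x^2 + 1680


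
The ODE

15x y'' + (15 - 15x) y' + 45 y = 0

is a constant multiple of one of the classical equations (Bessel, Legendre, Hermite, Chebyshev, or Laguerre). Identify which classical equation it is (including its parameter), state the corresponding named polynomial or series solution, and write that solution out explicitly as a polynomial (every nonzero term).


All three coefficients share the factor 15; dividing through by 15 gives  x y'' + (1 - x) y' + 3 y = 0.
This matches the Laguerre equation x y'' + (1 - x) y' + n y = 0 with n = 3; the polynomial solution is L_3(x).
With y = sum_k a_k x^k, matching x^k gives (k+1)k a_{k+1} + (k+1) a_{k+1} - k a_k + n a_k = 0, i.e. (k+1)^2 a_{k+1} = (k - n) a_k = (k - 3) a_k. The right side vanishes at k = 3, so the series terminates at degree 3.
Standard normalization L_n(0) = 1 gives a_0 = 1. Work upward with a_{k+1} = (k - 3) a_k / (k+1)^2:
  a_1 = (0 - 3)(1) / 1^2 = -3/1 = -3
  a_2 = (1 - 3)(-3) / 2^2 = 6/4 = 3/2
  a_3 = (2 - 3)(3/2) / 3^2 = (-3/2)/9 = -1/6
Hence L_3(x) = -x^3/6 + 3 x^2/2 - 3 x + 1.

L_3(x); series = -x^3/6 + 3 x^2/2 - 3 x + 1


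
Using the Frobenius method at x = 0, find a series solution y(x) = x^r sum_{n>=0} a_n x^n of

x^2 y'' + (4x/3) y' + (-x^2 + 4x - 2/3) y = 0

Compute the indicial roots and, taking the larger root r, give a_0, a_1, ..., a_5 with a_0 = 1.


Write in Frobenius form y'' + (p(x)/x) y' + (q(x)/x^2) y = 0:
  p(x) = 4/3,  q(x) = -x^2 + 4x - 2/3.
Indicial equation: r(r-1) + (4/3) r + (-2/3) = 0 -> roots r_1 = 2/3, r_2 = -1.
Take r = r_1 = 2/3. Let y(x) = x^r sum_{n>=0} a_n x^n with a_0 = 1.
Substitute y = x^r sum a_n x^n and match x^{r+n}. The recurrence is
  D(n) a_n + 4 a_{n-1} - 1 a_{n-2} = 0,  where D(n) = (r+n)(r+n-1) + (4/3)(r+n) + (-2/3).
  a_n = [-4 a_{n-1} + 1 a_{n-2}] / D(n).
Since the indicial polynomial factors as (r - r_1)(r - r_2), D(n) = (r_1 + n - r_1)(r_1 + n - r_2) = n(n + 5/3).
Evaluating step by step (a_0 = 1):
  n = 1: D(1) = 1(1 + 5/3) = 8/3; numerator = -4(1) = -4; a_1 = (-4)/(8/3) = -3/2
  n = 2: D(2) = 2(2 + 5/3) = 22/3; numerator = -4(-3/2) + 1(1) = 7; a_2 = (7)/(22/3) = 21/22
  n = 3: D(3) = 3(3 + 5/3) = 14; numerator = -4(21/22) + 1(-3/2) = -117/22; a_3 = (-117/22)/(14) = -117/308
  n = 4: D(4) = 4(4 + 5/3) = 68/3; numerator = -4(-117/308) + 1(21/22) = 381/154; a_4 = (381/154)/(68/3) = 1143/10472
  n = 5: D(5) = 5(5 + 5/3) = 100/3; numerator = -4(1143/10472) + 1(-117/308) = -4275/5236; a_5 = (-4275/5236)/(100/3) = -513/20944

r = 2/3; a_0 = 1; a_1 = -3/2; a_2 = 21/22; a_3 = -117/308; a_4 = 1143/10472; a_5 = -513/20944


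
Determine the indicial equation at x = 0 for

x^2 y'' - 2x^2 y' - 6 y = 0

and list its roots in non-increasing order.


Divide by x^2 to reach normal form y'' + P_1(x) y' + P_2(x) y = 0 with P_1(x) = -2 and P_2(x) = -6/x^2.
x = 0 is a singular point because the y-coefficient -6/x^2 has a pole at x = 0.
It is a regular singular point because x P_1(x) = p(x) = -2x and x^2 P_2(x) = q(x) = -6 are polynomials, hence analytic at x = 0.
p(0) = 0,  q(0) = -6.
Indicial equation: r(r-1) + p(0) r + q(0) = 0, i.e. r^2 + (p(0) - 1) r + q(0) = 0, i.e. r^2 - 1 r - 6 = 0.
Discriminant: (-1)^2 - 4(-6) = 25, so r = (1 ± 5)/2.
Solving: r_1 = 3, r_2 = -2.

indicial: r^2 - 1 r - 6 = 0; roots r_1 = 3, r_2 = -2


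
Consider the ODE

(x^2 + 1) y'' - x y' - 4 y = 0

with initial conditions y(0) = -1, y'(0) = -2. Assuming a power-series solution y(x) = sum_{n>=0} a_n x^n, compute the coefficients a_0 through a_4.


Ansatz: y(x) = sum_{n>=0} a_n x^n, so y'(x) = sum_{n>=1} n a_n x^(n-1) and y''(x) = sum_{n>=2} n(n-1) a_n x^(n-2).
Substitute into P(x) y'' + Q(x) y' + R(x) y = 0 with P(x) = x^2 + 1, Q(x) = -x, R(x) = -4, and match powers of x.
Initial conditions: a_0 = -1, a_1 = -2.
Setting the coefficient of each power of x to zero and solving order by order (substituting the coefficients already found):
  x^0: 2 a_2 - 4 a_0 = 0  ->  2 a_2 = 4 a_0 = -4  ->  a_2 = -2
  x^1: 6 a_3 - 5 a_1 = 0  ->  6 a_3 = 5 a_1 = -10  ->  a_3 = -5/3
  x^2: 12 a_4 - 4 a_2 = 0  ->  12 a_4 = 4 a_2 = -8  ->  a_4 = -2/3
Truncated series: y(x) = -1 - 2 x - 2 x^2 - (5/3) x^3 - (2/3) x^4 + O(x^5).

a_0 = -1; a_1 = -2; a_2 = -2; a_3 = -5/3; a_4 = -2/3


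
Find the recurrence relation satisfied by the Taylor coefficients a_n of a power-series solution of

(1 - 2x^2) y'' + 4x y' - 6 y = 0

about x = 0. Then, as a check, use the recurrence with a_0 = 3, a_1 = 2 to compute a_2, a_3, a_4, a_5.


Substitute y = sum_n a_n x^n.
(1 - 2 x^2) y'' contributes (n+2)(n+1) a_{n+2} - 2 n(n-1) a_n at x^n.
4 x y'(x) contributes 4 n a_n at x^n.
-6 y(x) contributes -6 a_n at x^n.
Matching x^n: (n+2)(n+1) a_{n+2} + (-2 n(n-1) + 4 n - 6) a_n = 0.
Thus a_{n+2} = (2 n(n-1) - 4 n + 6) / ((n+1)(n+2)) * a_n.

Check with a_0 = 3, a_1 = 2 (apply the recurrence for n = 0, 1, 2, 3): a_0 = 3, a_1 = 2, a_2 = 9, a_3 = 2/3, a_4 = 3/2, a_5 = 1/5.

a_(n+2) = (2 n(n-1) - 4 n + 6) / ((n+1)(n+2)) * a_n; check: a_0 = 3, a_1 = 2, a_2 = 9, a_3 = 2/3, a_4 = 3/2, a_5 = 1/5


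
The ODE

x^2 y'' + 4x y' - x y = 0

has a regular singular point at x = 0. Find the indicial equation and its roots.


Divide by x^2 to reach normal form y'' + P_1(x) y' + P_2(x) y = 0 with P_1(x) = 4/x and P_2(x) = -1/x.
x = 0 is a singular point because the y'-coefficient 4/x has a pole at x = 0 and the y-coefficient -1/x has a pole at x = 0.
It is a regular singular point because x P_1(x) = p(x) = 4 and x^2 P_2(x) = q(x) = -x are polynomials, hence analytic at x = 0.
p(0) = 4,  q(0) = 0.
Indicial equation: r(r-1) + p(0) r + q(0) = 0, i.e. r^2 + (p(0) - 1) r + q(0) = 0, i.e. r^2 + 3 r = 0.
Discriminant: (3)^2 - 4(0) = 9, so r = (-3 ± 3)/2.
Solving: r_1 = 0, r_2 = -3.

indicial: r^2 + 3 r = 0; roots r_1 = 0, r_2 = -3


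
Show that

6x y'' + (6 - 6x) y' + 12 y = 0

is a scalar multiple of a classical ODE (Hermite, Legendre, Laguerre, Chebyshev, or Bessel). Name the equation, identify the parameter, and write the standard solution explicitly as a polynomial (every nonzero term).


All three coefficients share the factor 6; dividing through by 6 gives  x y'' + (1 - x) y' + 2 y = 0.
This matches the Laguerre equation x y'' + (1 - x) y' + n y = 0 with n = 2; the polynomial solution is L_2(x).
With y = sum_k a_k x^k, matching x^k gives (k+1)k a_{k+1} + (k+1) a_{k+1} - k a_k + n a_k = 0, i.e. (k+1)^2 a_{k+1} = (k - n) a_k = (k - 2) a_k. The right side vanishes at k = 2, so the series terminates at degree 2.
Standard normalization L_n(0) = 1 gives a_0 = 1. Work upward with a_{k+1} = (k - 2) a_k / (k+1)^2:
  a_1 = (0 - 2)(1) / 1^2 = -2/1 = -2
  a_2 = (1 - 2)(-2) / 2^2 = 2/4 = 1/2
Hence L_2(x) = x^2/2 - 2 x + 1.

L_2(x); series = x^2/2 - 2 x + 1


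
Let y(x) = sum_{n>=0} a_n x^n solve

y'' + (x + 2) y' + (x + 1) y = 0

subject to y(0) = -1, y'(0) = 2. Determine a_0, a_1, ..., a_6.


Ansatz: y(x) = sum_{n>=0} a_n x^n, so y'(x) = sum_{n>=1} n a_n x^(n-1) and y''(x) = sum_{n>=2} n(n-1) a_n x^(n-2).
Substitute into P(x) y'' + Q(x) y' + R(x) y = 0 with P(x) = 1, Q(x) = x + 2, R(x) = x + 1, and match powers of x.
Initial conditions: a_0 = -1, a_1 = 2.
Setting the coefficient of each power of x to zero and solving order by order (substituting the coefficients already found):
  x^0: 2 a_2 + 2 a_1 + a_0 = 0  ->  2 a_2 = -2 a_1 - a_0 = -3  ->  a_2 = -3/2
  x^1: 6 a_3 + 4 a_2 + 2 a_1 + a_0 = 0  ->  6 a_3 = -4 a_2 - 2 a_1 - a_0 = 3  ->  a_3 = 1/2
  x^2: 12 a_4 + 6 a_3 + 3 a_2 + a_1 = 0  ->  12 a_4 = -6 a_3 - 3 a_2 - a_1 = -1/2  ->  a_4 = -1/24
  x^3: 20 a_5 + 8 a_4 + 4 a_3 + a_2 = 0  ->  20 a_5 = -8 a_4 - 4 a_3 - a_2 = -1/6  ->  a_5 = -1/120
  x^4: 30 a_6 + 10 a_5 + 5 a_4 + a_3 = 0  ->  30 a_6 = -10 a_5 - 5 a_4 - a_3 = -5/24  ->  a_6 = -1/144
Truncated series: y(x) = -1 + 2 x - (3/2) x^2 + (1/2) x^3 - (1/24) x^4 - (1/120) x^5 - (1/144) x^6 + O(x^7).

a_0 = -1; a_1 = 2; a_2 = -3/2; a_3 = 1/2; a_4 = -1/24; a_5 = -1/120; a_6 = -1/144


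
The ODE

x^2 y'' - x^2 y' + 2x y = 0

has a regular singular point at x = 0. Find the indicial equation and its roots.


Divide by x^2 to reach normal form y'' + P_1(x) y' + P_2(x) y = 0 with P_1(x) = -1 and P_2(x) = 2/x.
x = 0 is a singular point because the y-coefficient 2/x has a pole at x = 0.
It is a regular singular point because x P_1(x) = p(x) = -x and x^2 P_2(x) = q(x) = 2x are polynomials, hence analytic at x = 0.
p(0) = 0,  q(0) = 0.
Indicial equation: r(r-1) + p(0) r + q(0) = 0, i.e. r^2 + (p(0) - 1) r + q(0) = 0, i.e. r^2 - 1 r = 0.
Discriminant: (-1)^2 - 4(0) = 1, so r = (1 ± 1)/2.
Solving: r_1 = 1, r_2 = 0.

indicial: r^2 - 1 r = 0; roots r_1 = 1, r_2 = 0


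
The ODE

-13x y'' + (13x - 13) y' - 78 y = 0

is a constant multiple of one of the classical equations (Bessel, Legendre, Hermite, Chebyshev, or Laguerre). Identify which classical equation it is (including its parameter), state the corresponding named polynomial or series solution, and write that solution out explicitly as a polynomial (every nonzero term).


All three coefficients share the factor -13; dividing through by -13 gives  x y'' + (1 - x) y' + 6 y = 0.
This matches the Laguerre equation x y'' + (1 - x) y' + n y = 0 with n = 6; the polynomial solution is L_6(x).
With y = sum_k a_k x^k, matching x^k gives (k+1)k a_{k+1} + (k+1) a_{k+1} - k a_k + n a_k = 0, i.e. (k+1)^2 a_{k+1} = (k - n) a_k = (k - 6) a_k. The right side vanishes at k = 6, so the series terminates at degree 6.
Standard normalization L_n(0) = 1 gives a_0 = 1. Work upward with a_{k+1} = (k - 6) a_k / (k+1)^2:
  a_1 = (0 - 6)(1) / 1^2 = -6/1 = -6
  a_2 = (1 - 6)(-6) / 2^2 = 30/4 = 15/2
  a_3 = (2 - 6)(15/2) / 3^2 = -30/9 = -10/3
  a_4 = (3 - 6)(-10/3) / 4^2 = 10/16 = 5/8
  a_5 = (4 - 6)(5/8) / 5^2 = (-5/4)/25 = -1/20
  a_6 = (5 - 6)(-1/20) / 6^2 = (1/20)/36 = 1/720
Hence L_6(x) = x^6/720 - x^5/20 + 5 x^4/8 - 10 x^3/3 + 15 x^2/2 - 6 x + 1.

L_6(x); series = x^6/720 - x^5/20 + 5 x^4/8 - 10 x^3/3 + 15 x^2/2 - 6 x + 1


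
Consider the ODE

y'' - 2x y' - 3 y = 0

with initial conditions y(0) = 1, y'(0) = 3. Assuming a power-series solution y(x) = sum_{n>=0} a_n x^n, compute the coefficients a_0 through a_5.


Ansatz: y(x) = sum_{n>=0} a_n x^n, so y'(x) = sum_{n>=1} n a_n x^(n-1) and y''(x) = sum_{n>=2} n(n-1) a_n x^(n-2).
Substitute into P(x) y'' + Q(x) y' + R(x) y = 0 with P(x) = 1, Q(x) = -2x, R(x) = -3, and match powers of x.
Initial conditions: a_0 = 1, a_1 = 3.
Setting the coefficient of each power of x to zero and solving order by order (substituting the coefficients already found):
  x^0: 2 a_2 - 3 a_0 = 0  ->  2 a_2 = 3 a_0 = 3  ->  a_2 = 3/2
  x^1: 6 a_3 - 5 a_1 = 0  ->  6 a_3 = 5 a_1 = 15  ->  a_3 = 5/2
  x^2: 12 a_4 - 7 a_2 = 0  ->  12 a_4 = 7 a_2 = 21/2  ->  a_4 = 7/8
  x^3: 20 a_5 - 9 a_3 = 0  ->  20 a_5 = 9 a_3 = 45/2  ->  a_5 = 9/8
Truncated series: y(x) = 1 + 3 x + (3/2) x^2 + (5/2) x^3 + (7/8) x^4 + (9/8) x^5 + O(x^6).

a_0 = 1; a_1 = 3; a_2 = 3/2; a_3 = 5/2; a_4 = 7/8; a_5 = 9/8


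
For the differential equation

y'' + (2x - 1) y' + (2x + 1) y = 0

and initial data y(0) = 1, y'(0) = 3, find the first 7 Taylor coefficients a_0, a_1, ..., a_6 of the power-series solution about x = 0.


Ansatz: y(x) = sum_{n>=0} a_n x^n, so y'(x) = sum_{n>=1} n a_n x^(n-1) and y''(x) = sum_{n>=2} n(n-1) a_n x^(n-2).
Substitute into P(x) y'' + Q(x) y' + R(x) y = 0 with P(x) = 1, Q(x) = 2x - 1, R(x) = 2x + 1, and match powers of x.
Initial conditions: a_0 = 1, a_1 = 3.
Setting the coefficient of each power of x to zero and solving order by order (substituting the coefficients already found):
  x^0: 2 a_2 - a_1 + a_0 = 0  ->  2 a_2 = a_1 - a_0 = 2  ->  a_2 = 1
  x^1: 6 a_3 - 2 a_2 + 3 a_1 + 2 a_0 = 0  ->  6 a_3 = 2 a_2 - 3 a_1 - 2 a_0 = -9  ->  a_3 = -3/2
  x^2: 12 a_4 - 3 a_3 + 5 a_2 + 2 a_1 = 0  ->  12 a_4 = 3 a_3 - 5 a_2 - 2 a_1 = -31/2  ->  a_4 = -31/24
  x^3: 20 a_5 - 4 a_4 + 7 a_3 + 2 a_2 = 0  ->  20 a_5 = 4 a_4 - 7 a_3 - 2 a_2 = 10/3  ->  a_5 = 1/6
  x^4: 30 a_6 - 5 a_5 + 9 a_4 + 2 a_3 = 0  ->  30 a_6 = 5 a_5 - 9 a_4 - 2 a_3 = 371/24  ->  a_6 = 371/720
Truncated series: y(x) = 1 + 3 x + x^2 - (3/2) x^3 - (31/24) x^4 + (1/6) x^5 + (371/720) x^6 + O(x^7).

a_0 = 1; a_1 = 3; a_2 = 1; a_3 = -3/2; a_4 = -31/24; a_5 = 1/6; a_6 = 371/720


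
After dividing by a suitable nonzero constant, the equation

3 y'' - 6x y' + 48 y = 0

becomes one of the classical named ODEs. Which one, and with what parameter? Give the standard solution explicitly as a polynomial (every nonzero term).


All three coefficients share the factor 3; dividing through by 3 gives  y'' - 2x y' + 16 y = 0.
This matches the Hermite equation y'' - 2x y' + 2n y = 0 with 2n = 16, so n = 8; the polynomial solution is H_8(x).
With y = sum_k a_k x^k, matching x^k gives (k+2)(k+1) a_{k+2} = 2(k - n) a_k = 2(k - 8) a_k. The right side vanishes at k = 8, so the series with the parity of 8 terminates at degree 8.
Standard normalization: leading coefficient of H_n is 2^n, so a_8 = 2^8 = 256. Work downward with a_k = (k+1)(k+2) a_{k+2} / (2(k - n)):
  a_6 = (7)(8)(256) / (2(6 - 8)) = 14336/(-4) = -3584
  a_4 = (5)(6)(-3584) / (2(4 - 8)) = -107520/(-8) = 13440
  a_2 = (3)(4)(13440) / (2(2 - 8)) = 161280/(-12) = -13440
  a_0 = (1)(2)(-13440) / (2(0 - 8)) = -26880/(-16) = 1680
Hence H_8(x) = 256 x^8 - 3584 x^6 + 13440 x^4 - 13440 x^2 + 1680.

H_8(x); series = 256 x^8 - 3584 x^6 + 13440 x^4 - 13440 x^2 + 1680


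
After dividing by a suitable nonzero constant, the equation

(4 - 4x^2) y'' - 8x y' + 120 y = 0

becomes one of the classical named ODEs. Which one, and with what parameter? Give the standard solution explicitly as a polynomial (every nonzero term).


All three coefficients share the factor 4; dividing through by 4 gives  (1 - x^2) y'' - 2x y' + 30 y = 0.
This matches the Legendre equation (1 - x^2) y'' - 2x y' + n(n+1) y = 0 (note the -2x y' term) with n(n+1) = 30, so n = 5; the polynomial solution is P_5(x).
With y = sum_k a_k x^k, matching x^k gives (k+2)(k+1) a_{k+2} = [k(k+1) - n(n+1)] a_k = (k - 5)(k + 6) a_k. The right side vanishes at k = 5, so the series with the parity of 5 terminates at degree 5.
Standard normalization (P_n(1) = 1): leading coefficient (2n)!/(2^n (n!)^2) = 3628800/(32*14400) = 63/8, so a_5 = 63/8. Work downward with a_k = (k+1)(k+2) a_{k+2} / ((k - 5)(k + 6)):
  a_3 = (4)(5)(63/8) / ((3 - 5)(3 + 6)) = (315/2)/(-18) = -35/4
  a_1 = (2)(3)(-35/4) / ((1 - 5)(1 + 6)) = (-105/2)/(-28) = 15/8
Hence P_5(x) = 63 x^5/8 - 35 x^3/4 + 15 x/8.

P_5(x); series = 63 x^5/8 - 35 x^3/4 + 15 x/8


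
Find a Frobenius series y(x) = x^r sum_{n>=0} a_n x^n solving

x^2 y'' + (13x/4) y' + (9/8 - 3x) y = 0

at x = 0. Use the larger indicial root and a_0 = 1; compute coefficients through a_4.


Write in Frobenius form y'' + (p(x)/x) y' + (q(x)/x^2) y = 0:
  p(x) = 13/4,  q(x) = 9/8 - 3x.
Indicial equation: r(r-1) + (13/4) r + (9/8) = 0 -> roots r_1 = -3/4, r_2 = -3/2.
Take r = r_1 = -3/4. Let y(x) = x^r sum_{n>=0} a_n x^n with a_0 = 1.
Substitute y = x^r sum a_n x^n and match x^{r+n}. The recurrence is
  D(n) a_n - 3 a_{n-1} = 0,  where D(n) = (r+n)(r+n-1) + (13/4)(r+n) + (9/8).
  a_n = 3 / D(n) * a_{n-1}.
Since the indicial polynomial factors as (r - r_1)(r - r_2), D(n) = (r_1 + n - r_1)(r_1 + n - r_2) = n(n + 3/4).
Evaluating step by step (a_0 = 1):
  n = 1: D(1) = 1(1 + 3/4) = 7/4; numerator = 3(1) = 3; a_1 = (3)/(7/4) = 12/7
  n = 2: D(2) = 2(2 + 3/4) = 11/2; numerator = 3(12/7) = 36/7; a_2 = (36/7)/(11/2) = 72/77
  n = 3: D(3) = 3(3 + 3/4) = 45/4; numerator = 3(72/77) = 216/77; a_3 = (216/77)/(45/4) = 96/385
  n = 4: D(4) = 4(4 + 3/4) = 19; numerator = 3(96/385) = 288/385; a_4 = (288/385)/(19) = 288/7315

r = -3/4; a_0 = 1; a_1 = 12/7; a_2 = 72/77; a_3 = 96/385; a_4 = 288/7315


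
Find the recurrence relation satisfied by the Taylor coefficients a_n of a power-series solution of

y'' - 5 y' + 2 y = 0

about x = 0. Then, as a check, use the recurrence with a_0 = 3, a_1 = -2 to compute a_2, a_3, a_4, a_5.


Substitute y = sum_n a_n x^n.
y''(x) has coefficient (n+2)(n+1) a_{n+2} at x^n;
-5 y'(x) has coefficient -5 (n+1) a_{n+1} at x^n;
2 y(x) has coefficient 2 a_n at x^n.
Matching x^n: (n+2)(n+1) a_{n+2} - 5 (n+1) a_{n+1} + 2 a_n = 0.
Thus a_{n+2} = [5 (n+1) a_{n+1} - 2 a_n] / ((n+1)(n+2)).

Check with a_0 = 3, a_1 = -2 (apply the recurrence for n = 0, 1, 2, 3): a_0 = 3, a_1 = -2, a_2 = -8, a_3 = -38/3, a_4 = -29/2, a_5 = -397/30.

a_(n+2) = [5 (n+1) a_(n+1) - 2 a_n] / ((n+1)(n+2)); check: a_0 = 3, a_1 = -2, a_2 = -8, a_3 = -38/3, a_4 = -29/2, a_5 = -397/30


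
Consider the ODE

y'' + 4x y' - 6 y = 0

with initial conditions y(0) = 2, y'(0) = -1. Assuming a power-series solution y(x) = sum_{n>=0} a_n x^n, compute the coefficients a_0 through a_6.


Ansatz: y(x) = sum_{n>=0} a_n x^n, so y'(x) = sum_{n>=1} n a_n x^(n-1) and y''(x) = sum_{n>=2} n(n-1) a_n x^(n-2).
Substitute into P(x) y'' + Q(x) y' + R(x) y = 0 with P(x) = 1, Q(x) = 4x, R(x) = -6, and match powers of x.
Initial conditions: a_0 = 2, a_1 = -1.
Setting the coefficient of each power of x to zero and solving order by order (substituting the coefficients already found):
  x^0: 2 a_2 - 6 a_0 = 0  ->  2 a_2 = 6 a_0 = 12  ->  a_2 = 6
  x^1: 6 a_3 - 2 a_1 = 0  ->  6 a_3 = 2 a_1 = -2  ->  a_3 = -1/3
  x^2: 12 a_4 + 2 a_2 = 0  ->  12 a_4 = -2 a_2 = -12  ->  a_4 = -1
  x^3: 20 a_5 + 6 a_3 = 0  ->  20 a_5 = -6 a_3 = 2  ->  a_5 = 1/10
  x^4: 30 a_6 + 10 a_4 = 0  ->  30 a_6 = -10 a_4 = 10  ->  a_6 = 1/3
Truncated series: y(x) = 2 - x + 6 x^2 - (1/3) x^3 - x^4 + (1/10) x^5 + (1/3) x^6 + O(x^7).

a_0 = 2; a_1 = -1; a_2 = 6; a_3 = -1/3; a_4 = -1; a_5 = 1/10; a_6 = 1/3


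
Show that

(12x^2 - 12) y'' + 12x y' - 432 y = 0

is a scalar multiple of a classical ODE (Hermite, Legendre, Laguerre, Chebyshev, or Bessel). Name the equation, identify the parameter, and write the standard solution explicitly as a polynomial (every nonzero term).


All three coefficients share the factor -12; dividing through by -12 gives  (1 - x^2) y'' - x y' + 36 y = 0.
This matches the Chebyshev equation (1 - x^2) y'' - x y' + n^2 y = 0 (note the -x y' term, not -2x y') with n^2 = 36, so n = 6; the polynomial solution is T_6(x).
With y = sum_k a_k x^k, matching x^k gives (k+2)(k+1) a_{k+2} = (k^2 - n^2) a_k = (k - 6)(k + 6) a_k. The right side vanishes at k = 6, so the series with the parity of 6 terminates at degree 6.
Standard normalization: leading coefficient of T_n is 2^(n-1), so a_6 = 2^5 = 32. Work downward with a_k = (k+1)(k+2) a_{k+2} / ((k - 6)(k + 6)):
  a_4 = (5)(6)(32) / ((4 - 6)(4 + 6)) = 960/(-20) = -48
  a_2 = (3)(4)(-48) / ((2 - 6)(2 + 6)) = -576/(-32) = 18
  a_0 = (1)(2)(18) / ((0 - 6)(0 + 6)) = 36/(-36) = -1
Hence T_6(x) = 32 x^6 - 48 x^4 + 18 x^2 - 1.

T_6(x); series = 32 x^6 - 48 x^4 + 18 x^2 - 1


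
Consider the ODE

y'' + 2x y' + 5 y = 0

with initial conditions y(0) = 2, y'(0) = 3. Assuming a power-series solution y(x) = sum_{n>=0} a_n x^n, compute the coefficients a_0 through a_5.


Ansatz: y(x) = sum_{n>=0} a_n x^n, so y'(x) = sum_{n>=1} n a_n x^(n-1) and y''(x) = sum_{n>=2} n(n-1) a_n x^(n-2).
Substitute into P(x) y'' + Q(x) y' + R(x) y = 0 with P(x) = 1, Q(x) = 2x, R(x) = 5, and match powers of x.
Initial conditions: a_0 = 2, a_1 = 3.
Setting the coefficient of each power of x to zero and solving order by order (substituting the coefficients already found):
  x^0: 2 a_2 + 5 a_0 = 0  ->  2 a_2 = -5 a_0 = -10  ->  a_2 = -5
  x^1: 6 a_3 + 7 a_1 = 0  ->  6 a_3 = -7 a_1 = -21  ->  a_3 = -7/2
  x^2: 12 a_4 + 9 a_2 = 0  ->  12 a_4 = -9 a_2 = 45  ->  a_4 = 15/4
  x^3: 20 a_5 + 11 a_3 = 0  ->  20 a_5 = -11 a_3 = 77/2  ->  a_5 = 77/40
Truncated series: y(x) = 2 + 3 x - 5 x^2 - (7/2) x^3 + (15/4) x^4 + (77/40) x^5 + O(x^6).

a_0 = 2; a_1 = 3; a_2 = -5; a_3 = -7/2; a_4 = 15/4; a_5 = 77/40


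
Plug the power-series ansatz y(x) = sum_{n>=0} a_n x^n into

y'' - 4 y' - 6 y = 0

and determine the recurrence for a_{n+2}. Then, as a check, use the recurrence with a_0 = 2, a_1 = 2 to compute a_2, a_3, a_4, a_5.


Substitute y = sum_n a_n x^n.
y''(x) has coefficient (n+2)(n+1) a_{n+2} at x^n;
-4 y'(x) has coefficient -4 (n+1) a_{n+1} at x^n;
-6 y(x) has coefficient -6 a_n at x^n.
Matching x^n: (n+2)(n+1) a_{n+2} - 4 (n+1) a_{n+1} - 6 a_n = 0.
Thus a_{n+2} = [4 (n+1) a_{n+1} + 6 a_n] / ((n+1)(n+2)).

Check with a_0 = 2, a_1 = 2 (apply the recurrence for n = 0, 1, 2, 3): a_0 = 2, a_1 = 2, a_2 = 10, a_3 = 46/3, a_4 = 61/3, a_5 = 313/15.

a_(n+2) = [4 (n+1) a_(n+1) + 6 a_n] / ((n+1)(n+2)); check: a_0 = 2, a_1 = 2, a_2 = 10, a_3 = 46/3, a_4 = 61/3, a_5 = 313/15


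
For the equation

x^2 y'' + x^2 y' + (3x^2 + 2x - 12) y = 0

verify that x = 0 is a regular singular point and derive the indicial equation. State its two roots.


Divide by x^2 to reach normal form y'' + P_1(x) y' + P_2(x) y = 0 with P_1(x) = 1 and P_2(x) = 3 + 2/x - 12/x^2.
x = 0 is a singular point because the y-coefficient 3 + 2/x - 12/x^2 has a pole at x = 0.
It is a regular singular point because x P_1(x) = p(x) = x and x^2 P_2(x) = q(x) = 3x^2 + 2x - 12 are polynomials, hence analytic at x = 0.
p(0) = 0,  q(0) = -12.
Indicial equation: r(r-1) + p(0) r + q(0) = 0, i.e. r^2 + (p(0) - 1) r + q(0) = 0, i.e. r^2 - 1 r - 12 = 0.
Discriminant: (-1)^2 - 4(-12) = 49, so r = (1 ± 7)/2.
Solving: r_1 = 4, r_2 = -3.

indicial: r^2 - 1 r - 12 = 0; roots r_1 = 4, r_2 = -3


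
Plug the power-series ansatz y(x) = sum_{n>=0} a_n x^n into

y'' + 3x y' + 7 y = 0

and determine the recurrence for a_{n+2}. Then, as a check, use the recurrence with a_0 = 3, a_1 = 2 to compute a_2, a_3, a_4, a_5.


Substitute y = sum_n a_n x^n.
y''(x) has coefficient (n+2)(n+1) a_{n+2} at x^n;
3 x y'(x) has coefficient 3 n a_n at x^n (shift);
7 y(x) has coefficient 7 a_n at x^n.
Matching x^n: (n+2)(n+1) a_{n+2} + (3n + 7) a_n = 0.
Thus a_{n+2} = (-3n - 7) / ((n+1)(n+2)) * a_n.

Check with a_0 = 3, a_1 = 2 (apply the recurrence for n = 0, 1, 2, 3): a_0 = 3, a_1 = 2, a_2 = -21/2, a_3 = -10/3, a_4 = 91/8, a_5 = 8/3.

a_(n+2) = (-3n - 7) / ((n+1)(n+2)) * a_n; check: a_0 = 3, a_1 = 2, a_2 = -21/2, a_3 = -10/3, a_4 = 91/8, a_5 = 8/3


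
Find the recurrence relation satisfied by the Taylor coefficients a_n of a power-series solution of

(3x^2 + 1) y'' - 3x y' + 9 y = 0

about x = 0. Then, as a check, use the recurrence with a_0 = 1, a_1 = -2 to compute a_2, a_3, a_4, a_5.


Substitute y = sum_n a_n x^n.
(1 + 3 x^2) y'' contributes (n+2)(n+1) a_{n+2} + 3 n(n-1) a_n at x^n.
-3 x y'(x) contributes -3 n a_n at x^n.
9 y(x) contributes 9 a_n at x^n.
Matching x^n: (n+2)(n+1) a_{n+2} + (3 n(n-1) - 3 n + 9) a_n = 0.
Thus a_{n+2} = (-3 n(n-1) + 3 n - 9) / ((n+1)(n+2)) * a_n.

Check with a_0 = 1, a_1 = -2 (apply the recurrence for n = 0, 1, 2, 3): a_0 = 1, a_1 = -2, a_2 = -9/2, a_3 = 2, a_4 = 27/8, a_5 = -9/5.

a_(n+2) = (-3 n(n-1) + 3 n - 9) / ((n+1)(n+2)) * a_n; check: a_0 = 1, a_1 = -2, a_2 = -9/2, a_3 = 2, a_4 = 27/8, a_5 = -9/5


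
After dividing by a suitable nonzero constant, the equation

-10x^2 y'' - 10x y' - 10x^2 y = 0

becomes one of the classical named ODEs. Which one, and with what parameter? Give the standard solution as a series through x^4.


All three coefficients share the factor -10; dividing through by -10 gives  x^2 y'' + x y' + x^2 y = 0.
This matches the Bessel equation x^2 y'' + x y' + (x^2 - nu^2) y = 0 with nu^2 = 0, so nu = 0; the solution bounded at x = 0 is J_0(x).
Frobenius at x = 0: indicial roots ±nu; for r = nu the recurrence k(k + 2nu) c_k = -c_{k-2} gives the standard series J_nu(x) = sum_{k>=0} (-1)^k / (k! (k+nu)!) (x/2)^(2k+nu). Evaluate the first 3 terms:
  k = 0: (-1)^0 / (0! * 0! * 2^0) x^0 = 1/(1*1*1) x^0 = (1) x^0
  k = 1: (-1)^1 / (1! * 1! * 2^2) x^2 = -1/(1*1*4) x^2 = (-1/4) x^2
  k = 2: (-1)^2 / (2! * 2! * 2^4) x^4 = 1/(2*2*16) x^4 = (1/64) x^4
Hence J_0(x) = x^4/64 - x^2/4 + 1 + ....

J_0(x); series = x^4/64 - x^2/4 + 1


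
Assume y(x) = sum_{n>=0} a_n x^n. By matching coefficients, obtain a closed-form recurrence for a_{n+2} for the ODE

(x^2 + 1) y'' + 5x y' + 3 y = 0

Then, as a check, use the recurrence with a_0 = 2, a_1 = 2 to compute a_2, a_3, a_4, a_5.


Substitute y = sum_n a_n x^n.
(1 + 1 x^2) y'' contributes (n+2)(n+1) a_{n+2} + n(n-1) a_n at x^n.
5 x y'(x) contributes 5 n a_n at x^n.
3 y(x) contributes 3 a_n at x^n.
Matching x^n: (n+2)(n+1) a_{n+2} + (n(n-1) + 5 n + 3) a_n = 0.
Thus a_{n+2} = (-n(n-1) - 5 n - 3) / ((n+1)(n+2)) * a_n.

Check with a_0 = 2, a_1 = 2 (apply the recurrence for n = 0, 1, 2, 3): a_0 = 2, a_1 = 2, a_2 = -3, a_3 = -8/3, a_4 = 15/4, a_5 = 16/5.

a_(n+2) = (-n(n-1) - 5 n - 3) / ((n+1)(n+2)) * a_n; check: a_0 = 2, a_1 = 2, a_2 = -3, a_3 = -8/3, a_4 = 15/4, a_5 = 16/5


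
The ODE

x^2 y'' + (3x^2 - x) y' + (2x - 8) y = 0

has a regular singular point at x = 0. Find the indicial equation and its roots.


Divide by x^2 to reach normal form y'' + P_1(x) y' + P_2(x) y = 0 with P_1(x) = 3 - 1/x and P_2(x) = 2/x - 8/x^2.
x = 0 is a singular point because the y'-coefficient 3 - 1/x has a pole at x = 0 and the y-coefficient 2/x - 8/x^2 has a pole at x = 0.
It is a regular singular point because x P_1(x) = p(x) = 3x - 1 and x^2 P_2(x) = q(x) = 2x - 8 are polynomials, hence analytic at x = 0.
p(0) = -1,  q(0) = -8.
Indicial equation: r(r-1) + p(0) r + q(0) = 0, i.e. r^2 + (p(0) - 1) r + q(0) = 0, i.e. r^2 - 2 r - 8 = 0.
Discriminant: (-2)^2 - 4(-8) = 36, so r = (2 ± 6)/2.
Solving: r_1 = 4, r_2 = -2.

indicial: r^2 - 2 r - 8 = 0; roots r_1 = 4, r_2 = -2
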